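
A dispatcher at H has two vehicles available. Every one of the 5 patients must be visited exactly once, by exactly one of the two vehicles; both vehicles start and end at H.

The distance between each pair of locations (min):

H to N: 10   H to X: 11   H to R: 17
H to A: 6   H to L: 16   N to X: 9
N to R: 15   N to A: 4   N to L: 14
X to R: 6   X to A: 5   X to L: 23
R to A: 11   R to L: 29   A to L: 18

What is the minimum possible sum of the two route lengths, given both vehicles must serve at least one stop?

74 min — the smallest possible combined total.

Try each way of splitting the stops between the two vehicles (each non-empty) and, for each split, find the best tour for each vehicle:
  {N} + {X, R, A, L}: 20 + 62 = 82
  {X} + {N, R, A, L}: 22 + 62 = 84
  {N, X} + {R, A, L}: 30 + 62 = 92
  {R} + {N, X, A, L}: 34 + 50 = 84
  {N, R} + {X, A, L}: 42 + 50 = 92
  {X, R} + {N, A, L}: 34 + 40 = 74
  … (15 splits in total)
Best: vehicle 1 H → X → R → H = 34; vehicle 2 H → A → N → L → H = 40; combined 74.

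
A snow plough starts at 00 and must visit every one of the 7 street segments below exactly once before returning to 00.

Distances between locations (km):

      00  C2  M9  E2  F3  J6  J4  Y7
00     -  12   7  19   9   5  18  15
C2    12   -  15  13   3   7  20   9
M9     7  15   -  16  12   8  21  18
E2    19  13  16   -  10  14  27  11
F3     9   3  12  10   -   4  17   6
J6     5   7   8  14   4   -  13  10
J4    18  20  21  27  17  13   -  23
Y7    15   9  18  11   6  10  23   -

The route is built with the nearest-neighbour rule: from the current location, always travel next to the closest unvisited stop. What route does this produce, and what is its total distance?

00 → [J6:5 / M9:7 / F3:9 / C2:12 / Y7:15 / J4:18 / E2:19] → J6 (5)
J6 → [F3:4 / C2:7 / M9:8 / Y7:10 / J4:13 / E2:14] → F3 (4)
F3 → [C2:3 / Y7:6 / E2:10 / M9:12 / J4:17] → C2 (3)
C2 → [Y7:9 / E2:13 / M9:15 / J4:20] → Y7 (9)
Y7 → [E2:11 / M9:18 / J4:23] → E2 (11)
E2 → [M9:16 / J4:27] → M9 (16)
M9 → [J4:21] → J4 (21)
Return J4→00: 18.
Total = 5 + 4 + 3 + 9 + 11 + 16 + 21 + 18 = 87.

87 km along 00 → J6 → F3 → C2 → Y7 → E2 → M9 → J4 → 00.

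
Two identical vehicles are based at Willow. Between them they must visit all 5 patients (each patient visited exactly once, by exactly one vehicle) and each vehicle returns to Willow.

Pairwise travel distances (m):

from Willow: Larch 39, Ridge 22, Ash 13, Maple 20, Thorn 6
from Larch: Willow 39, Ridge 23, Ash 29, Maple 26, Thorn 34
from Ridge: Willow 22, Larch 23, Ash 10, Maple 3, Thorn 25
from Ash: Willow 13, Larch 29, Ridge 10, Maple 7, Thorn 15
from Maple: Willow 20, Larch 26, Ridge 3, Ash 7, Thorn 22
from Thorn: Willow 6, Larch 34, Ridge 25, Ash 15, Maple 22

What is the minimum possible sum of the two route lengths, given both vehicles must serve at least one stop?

Check every non-empty split of the stops between the two vehicles; for each half take its own optimal tour:
  {Larch} + {Ridge, Ash, Maple, Thorn}: 78 + 53 = 131
  {Ridge} + {Larch, Ash, Maple, Thorn}: 44 + 86 = 130
  {Larch, Ridge} + {Ash, Maple, Thorn}: 84 + 48 = 132
  {Ash} + {Larch, Ridge, Maple, Thorn}: 26 + 86 = 112
  {Larch, Ash} + {Ridge, Maple, Thorn}: 81 + 53 = 134
  {Ridge, Ash} + {Larch, Maple, Thorn}: 45 + 86 = 131
  … (15 splits in total)
  {Larch, Ridge, Ash, Maple} + {Thorn}: 85 + 12 = 97  ← best
Best: vehicle 1 Willow → Larch → Ridge → Maple → Ash → Willow = 85; vehicle 2 Willow → Thorn → Willow = 12; combined 97.

Minimum combined distance: 97 m.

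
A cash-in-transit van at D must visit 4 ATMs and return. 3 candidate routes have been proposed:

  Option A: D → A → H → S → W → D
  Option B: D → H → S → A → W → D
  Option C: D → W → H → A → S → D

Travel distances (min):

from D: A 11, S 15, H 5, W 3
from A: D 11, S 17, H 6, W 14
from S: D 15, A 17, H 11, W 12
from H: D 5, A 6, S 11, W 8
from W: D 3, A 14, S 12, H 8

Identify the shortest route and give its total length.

43 min — Option A is the shortest.

Option A: 11 + 6 + 11 + 12 + 3 = 43
Option B: 5 + 11 + 17 + 14 + 3 = 50
Option C: 3 + 8 + 6 + 17 + 15 = 49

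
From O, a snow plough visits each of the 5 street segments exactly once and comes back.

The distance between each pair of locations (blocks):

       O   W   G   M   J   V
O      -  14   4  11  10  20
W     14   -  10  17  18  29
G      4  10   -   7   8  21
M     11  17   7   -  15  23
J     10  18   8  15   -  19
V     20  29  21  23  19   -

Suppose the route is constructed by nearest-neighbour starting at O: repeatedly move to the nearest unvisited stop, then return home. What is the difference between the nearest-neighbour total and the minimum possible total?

10 blocks longer than the optimal tour.

From O: G=4, J=10, M=11, W=14, V=20 → choose G (4).
From G: M=7, J=8, W=10, V=21 → choose M (7).
From M: J=15, W=17, V=23 → choose J (15).
From J: W=18, V=19 → choose W (18).
From W: V=29 → choose V (29).
NN route O → G → M → J → W → V → O costs 93.
Optimal: O → W → G → M → V → J → O costs 83 (by enumerating all 60 distinct tours).
Excess = 93 − 83 = 10.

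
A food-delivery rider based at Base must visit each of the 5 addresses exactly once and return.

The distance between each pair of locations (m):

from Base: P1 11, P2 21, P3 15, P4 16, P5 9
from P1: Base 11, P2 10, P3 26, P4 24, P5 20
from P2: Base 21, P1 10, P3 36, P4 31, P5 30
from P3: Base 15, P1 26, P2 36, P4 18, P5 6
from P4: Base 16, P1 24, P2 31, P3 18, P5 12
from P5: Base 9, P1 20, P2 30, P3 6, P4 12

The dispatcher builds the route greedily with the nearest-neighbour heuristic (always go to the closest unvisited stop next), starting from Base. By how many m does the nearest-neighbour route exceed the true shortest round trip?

3 m longer than the optimal tour.

Base: P5=9, P1=11, P3=15, P4=16, P2=21 ⇒ P5
P5: P3=6, P4=12, P1=20, P2=30 ⇒ P3
P3: P4=18, P1=26, P2=36 ⇒ P4
P4: P1=24, P2=31 ⇒ P1
P1: P2=10 ⇒ P2
NN route Base → P5 → P3 → P4 → P1 → P2 → Base costs 88.
Optimal: Base → P1 → P2 → P4 → P3 → P5 → Base costs 85 (by enumerating all 60 distinct tours).
Excess = 88 − 85 = 3.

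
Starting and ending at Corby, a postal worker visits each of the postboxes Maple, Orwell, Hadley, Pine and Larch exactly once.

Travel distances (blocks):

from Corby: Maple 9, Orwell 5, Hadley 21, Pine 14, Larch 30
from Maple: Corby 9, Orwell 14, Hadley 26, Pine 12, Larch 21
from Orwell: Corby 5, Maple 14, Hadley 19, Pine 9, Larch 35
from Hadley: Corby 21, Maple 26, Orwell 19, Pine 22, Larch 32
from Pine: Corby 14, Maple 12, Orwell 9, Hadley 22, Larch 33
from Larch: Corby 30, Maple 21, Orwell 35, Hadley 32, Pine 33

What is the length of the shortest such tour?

98 blocks — the shortest possible round trip.

There are 60 distinct closed tours to check (reversals are equivalent).
Corby → Maple → Orwell → Hadley → Pine → Larch → Corby: 9+14+19+22+33+30 = 127
Corby → Maple → Orwell → Hadley → Larch → Pine → Corby: 9+14+19+32+33+14 = 121
Corby → Maple → Orwell → Pine → Hadley → Larch → Corby: 9+14+9+22+32+30 = 116
Corby → Maple → Orwell → Pine → Larch → Hadley → Corby: 9+14+9+33+32+21 = 118
Corby → Maple → Orwell → Larch → Hadley → Pine → Corby: 9+14+35+32+22+14 = 126
Corby → Maple → Orwell → Larch → Pine → Hadley → Corby: 9+14+35+33+22+21 = 134
Corby → Maple → Hadley → Orwell → Pine → Larch → Corby: 9+26+19+9+33+30 = 126
Corby → Maple → Hadley → Orwell → Larch → Pine → Corby: 9+26+19+35+33+14 = 136
Corby → Maple → Hadley → Pine → Orwell → Larch → Corby: 9+26+22+9+35+30 = 131
Corby → Maple → Hadley → Pine → Larch → Orwell → Corby: 9+26+22+33+35+5 = 130
Corby → Maple → Hadley → Larch → Orwell → Pine → Corby: 9+26+32+35+9+14 = 125
Corby → Maple → Hadley → Larch → Pine → Orwell → Corby: 9+26+32+33+9+5 = 114
Corby → Maple → Pine → Orwell → Hadley → Larch → Corby: 9+12+9+19+32+30 = 111
Corby → Maple → Pine → Orwell → Larch → Hadley → Corby: 9+12+9+35+32+21 = 118
… (46 more)
Corby → Maple → Larch → Hadley → Pine → Orwell → Corby: 9+21+32+22+9+5 = 98  ← best
The minimum is 98.
One optimal route: Corby → Maple → Larch → Hadley → Pine → Orwell → Corby (or its reverse).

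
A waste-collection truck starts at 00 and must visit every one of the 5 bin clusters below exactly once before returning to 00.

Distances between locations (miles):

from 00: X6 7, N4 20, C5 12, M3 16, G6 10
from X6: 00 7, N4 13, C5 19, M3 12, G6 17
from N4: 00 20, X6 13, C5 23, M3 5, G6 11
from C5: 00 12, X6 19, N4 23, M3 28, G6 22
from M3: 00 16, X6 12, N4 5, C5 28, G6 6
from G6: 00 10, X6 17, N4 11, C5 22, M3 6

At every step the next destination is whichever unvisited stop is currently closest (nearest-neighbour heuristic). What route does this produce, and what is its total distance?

From 00: distances to unvisited — X6=7, G6=10, C5=12, M3=16, N4=20. Nearest is X6 (7).
From X6: distances to unvisited — M3=12, N4=13, G6=17, C5=19. Nearest is M3 (12).
From M3: distances to unvisited — N4=5, G6=6, C5=28. Nearest is N4 (5).
From N4: distances to unvisited — G6=11, C5=23. Nearest is G6 (11).
From G6: distances to unvisited — C5=22. Nearest is C5 (22).
Return C5→00: 12.
Total = 7 + 12 + 5 + 11 + 22 + 12 = 69.

Total distance 69 miles via the nearest-neighbour route 00 → X6 → M3 → N4 → G6 → C5 → 00.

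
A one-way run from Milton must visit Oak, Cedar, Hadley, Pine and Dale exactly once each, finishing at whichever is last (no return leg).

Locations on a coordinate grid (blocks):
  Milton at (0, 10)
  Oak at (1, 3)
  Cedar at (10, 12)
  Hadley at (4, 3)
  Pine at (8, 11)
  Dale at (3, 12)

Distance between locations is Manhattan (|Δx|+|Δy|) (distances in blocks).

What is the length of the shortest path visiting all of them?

There are 5! = 120 possible orderings.
Milton - Oak - Cedar - Hadley - Pine - Dale: 8+18+15+12+6 = 59
Milton - Oak - Cedar - Hadley - Dale - Pine: 8+18+15+10+6 = 57
Milton - Oak - Cedar - Pine - Hadley - Dale: 8+18+3+12+10 = 51
Milton - Oak - Cedar - Pine - Dale - Hadley: 8+18+3+6+10 = 45
Milton - Oak - Cedar - Dale - Hadley - Pine: 8+18+7+10+12 = 55
Milton - Oak - Cedar - Dale - Pine - Hadley: 8+18+7+6+12 = 51
Milton - Oak - Hadley - Cedar - Pine - Dale: 8+3+15+3+6 = 35
Milton - Oak - Hadley - Cedar - Dale - Pine: 8+3+15+7+6 = 39
Milton - Oak - Hadley - Pine - Cedar - Dale: 8+3+12+3+7 = 33
Milton - Oak - Hadley - Pine - Dale - Cedar: 8+3+12+6+7 = 36
Milton - Oak - Hadley - Dale - Cedar - Pine: 8+3+10+7+3 = 31
Milton - Oak - Hadley - Dale - Pine - Cedar: 8+3+10+6+3 = 30
Milton - Oak - Pine - Cedar - Hadley - Dale: 8+15+3+15+10 = 51
Milton - Oak - Pine - Cedar - Dale - Hadley: 8+15+3+7+10 = 43
… (106 more)
The minimum is 30.
One shortest path: Milton → Oak → Hadley → Dale → Pine → Cedar.

Shortest open route: 30 blocks.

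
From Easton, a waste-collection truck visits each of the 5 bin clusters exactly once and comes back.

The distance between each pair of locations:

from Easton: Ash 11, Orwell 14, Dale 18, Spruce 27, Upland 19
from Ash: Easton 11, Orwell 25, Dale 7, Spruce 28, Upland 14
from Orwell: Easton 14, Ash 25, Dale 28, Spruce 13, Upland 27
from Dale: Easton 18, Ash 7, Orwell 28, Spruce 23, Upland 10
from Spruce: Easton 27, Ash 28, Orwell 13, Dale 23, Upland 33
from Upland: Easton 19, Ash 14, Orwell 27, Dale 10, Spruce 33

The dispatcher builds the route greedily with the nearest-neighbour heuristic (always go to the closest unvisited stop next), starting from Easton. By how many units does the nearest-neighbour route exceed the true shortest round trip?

10 longer than the optimal tour.

Easton: Ash=11, Orwell=14, Dale=18, Upland=19, Spruce=27 ⇒ Ash
Ash: Dale=7, Upland=14, Orwell=25, Spruce=28 ⇒ Dale
Dale: Upland=10, Spruce=23, Orwell=28 ⇒ Upland
Upland: Orwell=27, Spruce=33 ⇒ Orwell
Orwell: Spruce=13 ⇒ Spruce
NN route Easton → Ash → Dale → Upland → Orwell → Spruce → Easton costs 95.
Optimal: Easton → Ash → Upland → Dale → Spruce → Orwell → Easton costs 85 (by enumerating all 60 distinct tours).
Excess = 95 − 85 = 10.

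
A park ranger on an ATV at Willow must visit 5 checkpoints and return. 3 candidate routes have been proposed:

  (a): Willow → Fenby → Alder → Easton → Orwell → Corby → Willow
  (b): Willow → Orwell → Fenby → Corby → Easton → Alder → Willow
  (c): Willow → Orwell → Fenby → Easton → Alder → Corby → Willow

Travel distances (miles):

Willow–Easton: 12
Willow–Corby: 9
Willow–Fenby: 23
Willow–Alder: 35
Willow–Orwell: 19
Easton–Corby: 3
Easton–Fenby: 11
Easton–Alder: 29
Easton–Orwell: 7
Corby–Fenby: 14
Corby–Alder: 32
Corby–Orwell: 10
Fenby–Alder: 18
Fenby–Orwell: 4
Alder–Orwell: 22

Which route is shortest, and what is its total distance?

96 miles — (a) is the shortest.

(a): 23 + 18 + 29 + 7 + 10 + 9 = 96
(b): 19 + 4 + 14 + 3 + 29 + 35 = 104
(c): 19 + 4 + 11 + 29 + 32 + 9 = 104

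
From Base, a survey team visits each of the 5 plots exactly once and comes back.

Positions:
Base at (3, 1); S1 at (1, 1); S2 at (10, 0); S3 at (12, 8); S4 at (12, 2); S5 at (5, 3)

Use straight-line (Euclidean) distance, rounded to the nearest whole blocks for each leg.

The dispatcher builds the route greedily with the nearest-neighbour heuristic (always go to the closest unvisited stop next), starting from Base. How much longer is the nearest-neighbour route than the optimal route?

1 blocks longer than the optimal tour.

From Base: S1=2, S5=3, S2=7, S4=9, S3=11 → choose S1 (2).
From S1: S5=4, S2=9, S4=11, S3=13 → choose S5 (4).
From S5: S2=6, S4=7, S3=9 → choose S2 (6).
From S2: S4=3, S3=8 → choose S4 (3).
From S4: S3=6 → choose S3 (6).
NN route Base → S1 → S5 → S2 → S4 → S3 → Base costs 32.
Optimal: Base → S1 → S5 → S3 → S4 → S2 → Base costs 31 (by enumerating all 60 distinct tours).
Excess = 32 − 31 = 1.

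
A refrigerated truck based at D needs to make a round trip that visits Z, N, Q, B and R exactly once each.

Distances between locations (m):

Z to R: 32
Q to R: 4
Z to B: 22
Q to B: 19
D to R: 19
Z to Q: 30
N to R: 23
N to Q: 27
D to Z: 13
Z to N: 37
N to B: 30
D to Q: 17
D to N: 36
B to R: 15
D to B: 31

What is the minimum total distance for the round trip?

109 m — the shortest possible round trip.

D→Z→N→Q→B→R→D: 13+37+27+19+15+19 = 130
D→Z→N→Q→R→B→D: 13+37+27+4+15+31 = 127
D→Z→N→B→Q→R→D: 13+37+30+19+4+19 = 122
D→Z→N→B→R→Q→D: 13+37+30+15+4+17 = 116
D→Z→N→R→Q→B→D: 13+37+23+4+19+31 = 127
D→Z→N→R→B→Q→D: 13+37+23+15+19+17 = 124
D→Z→Q→N→B→R→D: 13+30+27+30+15+19 = 134
D→Z→Q→N→R→B→D: 13+30+27+23+15+31 = 139
D→Z→Q→B→N→R→D: 13+30+19+30+23+19 = 134
D→Z→Q→B→R→N→D: 13+30+19+15+23+36 = 136
D→Z→Q→R→N→B→D: 13+30+4+23+30+31 = 131
D→Z→Q→R→B→N→D: 13+30+4+15+30+36 = 128
D→Z→B→N→Q→R→D: 13+22+30+27+4+19 = 115
D→Z→B→N→R→Q→D: 13+22+30+23+4+17 = 109
… (46 more)
The minimum is 109.
One optimal route: D → Z → B → N → R → Q → D (or its reverse).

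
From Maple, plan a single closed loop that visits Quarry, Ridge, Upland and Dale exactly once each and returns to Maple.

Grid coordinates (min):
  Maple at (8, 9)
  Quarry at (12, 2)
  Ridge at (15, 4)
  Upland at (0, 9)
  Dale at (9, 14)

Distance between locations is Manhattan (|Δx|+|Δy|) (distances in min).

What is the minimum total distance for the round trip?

Maple - Quarry - Ridge - Upland - Dale - Maple: 11+5+20+14+6 = 56
Maple - Quarry - Ridge - Dale - Upland - Maple: 11+5+16+14+8 = 54
Maple - Quarry - Upland - Ridge - Dale - Maple: 11+19+20+16+6 = 72
Maple - Quarry - Upland - Dale - Ridge - Maple: 11+19+14+16+12 = 72
Maple - Quarry - Dale - Ridge - Upland - Maple: 11+15+16+20+8 = 70
Maple - Quarry - Dale - Upland - Ridge - Maple: 11+15+14+20+12 = 72
Maple - Ridge - Quarry - Upland - Dale - Maple: 12+5+19+14+6 = 56
Maple - Ridge - Quarry - Dale - Upland - Maple: 12+5+15+14+8 = 54
Maple - Ridge - Upland - Quarry - Dale - Maple: 12+20+19+15+6 = 72
Maple - Ridge - Dale - Quarry - Upland - Maple: 12+16+15+19+8 = 70
Maple - Upland - Quarry - Ridge - Dale - Maple: 8+19+5+16+6 = 54
Maple - Upland - Ridge - Quarry - Dale - Maple: 8+20+5+15+6 = 54
The minimum is 54.
One optimal route: Maple → Quarry → Ridge → Dale → Upland → Maple (or its reverse).

Shortest round trip = 54 min.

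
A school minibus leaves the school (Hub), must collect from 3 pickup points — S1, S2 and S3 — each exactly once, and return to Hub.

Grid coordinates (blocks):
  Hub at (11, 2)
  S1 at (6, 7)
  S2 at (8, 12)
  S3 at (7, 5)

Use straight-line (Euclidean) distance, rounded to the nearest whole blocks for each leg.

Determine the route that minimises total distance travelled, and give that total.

There are 3 distinct closed tours to check (reversals are equivalent).
Hub → S1 → S2 → S3 → Hub: 7+5+7+5 = 24
Hub → S1 → S3 → S2 → Hub: 7+2+7+10 = 26
Hub → S2 → S1 → S3 → Hub: 10+5+2+5 = 22
The minimum is 22.
One optimal route: Hub → S2 → S1 → S3 → Hub (or its reverse).

22 blocks — the shortest possible round trip.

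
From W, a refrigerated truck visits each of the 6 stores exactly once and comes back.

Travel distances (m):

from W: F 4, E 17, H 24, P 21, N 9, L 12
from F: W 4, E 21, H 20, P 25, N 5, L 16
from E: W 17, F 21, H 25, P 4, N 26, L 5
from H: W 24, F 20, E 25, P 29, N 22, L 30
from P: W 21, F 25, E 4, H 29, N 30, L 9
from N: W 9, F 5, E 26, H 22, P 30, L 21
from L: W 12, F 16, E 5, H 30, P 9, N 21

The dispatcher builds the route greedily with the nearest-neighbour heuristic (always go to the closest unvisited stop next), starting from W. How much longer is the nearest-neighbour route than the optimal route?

From W: F=4, N=9, L=12, E=17, P=21, H=24 → choose F (4).
From F: N=5, L=16, H=20, E=21, P=25 → choose N (5).
From N: L=21, H=22, E=26, P=30 → choose L (21).
From L: E=5, P=9, H=30 → choose E (5).
From E: P=4, H=25 → choose P (4).
From P: H=29 → choose H (29).
NN route W → F → N → L → E → P → H → W costs 92.
Optimal: W → F → N → H → E → P → L → W costs 81 (by enumerating all 360 distinct tours).
Excess = 92 − 81 = 11.

The nearest-neighbour route is 11 m longer than optimal.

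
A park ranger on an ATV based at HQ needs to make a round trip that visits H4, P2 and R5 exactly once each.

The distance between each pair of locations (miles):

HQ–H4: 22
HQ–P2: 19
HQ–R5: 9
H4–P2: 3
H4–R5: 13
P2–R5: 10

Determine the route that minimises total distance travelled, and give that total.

Shortest round trip = 44 miles.

There are 3 distinct closed tours to check (reversals are equivalent).
HQ - H4 - P2 - R5 - HQ: 22+3+10+9 = 44
HQ - H4 - R5 - P2 - HQ: 22+13+10+19 = 64
HQ - P2 - H4 - R5 - HQ: 19+3+13+9 = 44
The minimum is 44.
One optimal route: HQ → H4 → P2 → R5 → HQ (or its reverse).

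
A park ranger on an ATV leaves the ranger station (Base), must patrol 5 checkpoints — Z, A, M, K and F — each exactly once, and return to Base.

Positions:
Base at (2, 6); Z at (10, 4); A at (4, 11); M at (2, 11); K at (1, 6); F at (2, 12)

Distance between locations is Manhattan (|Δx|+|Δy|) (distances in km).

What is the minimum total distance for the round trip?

Base → Z → A → M → K → F → Base: 10+13+2+6+7+6 = 44
Base → Z → A → M → F → K → Base: 10+13+2+1+7+1 = 34
Base → Z → A → K → M → F → Base: 10+13+8+6+1+6 = 44
Base → Z → A → K → F → M → Base: 10+13+8+7+1+5 = 44
Base → Z → A → F → M → K → Base: 10+13+3+1+6+1 = 34
Base → Z → A → F → K → M → Base: 10+13+3+7+6+5 = 44
Base → Z → M → A → K → F → Base: 10+15+2+8+7+6 = 48
Base → Z → M → A → F → K → Base: 10+15+2+3+7+1 = 38
Base → Z → M → K → A → F → Base: 10+15+6+8+3+6 = 48
Base → Z → M → K → F → A → Base: 10+15+6+7+3+7 = 48
Base → Z → M → F → A → K → Base: 10+15+1+3+8+1 = 38
Base → Z → M → F → K → A → Base: 10+15+1+7+8+7 = 48
Base → Z → K → A → M → F → Base: 10+11+8+2+1+6 = 38
Base → Z → K → A → F → M → Base: 10+11+8+3+1+5 = 38
… (46 more)
The minimum is 34.
One optimal route: Base → Z → A → M → F → K → Base (or its reverse).

Shortest round trip = 34 km.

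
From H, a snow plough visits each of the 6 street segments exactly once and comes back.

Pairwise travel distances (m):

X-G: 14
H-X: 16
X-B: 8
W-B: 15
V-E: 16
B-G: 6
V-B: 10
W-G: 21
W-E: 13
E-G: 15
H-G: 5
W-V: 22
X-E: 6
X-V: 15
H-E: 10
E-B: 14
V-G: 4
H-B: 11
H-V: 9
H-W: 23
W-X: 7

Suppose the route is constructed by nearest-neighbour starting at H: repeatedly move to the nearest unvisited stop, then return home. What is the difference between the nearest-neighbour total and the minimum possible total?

12 m longer than the optimal tour.

H: G=5, V=9, E=10, B=11, X=16, W=23 ⇒ G
G: V=4, B=6, X=14, E=15, W=21 ⇒ V
V: B=10, X=15, E=16, W=22 ⇒ B
B: X=8, E=14, W=15 ⇒ X
X: E=6, W=7 ⇒ E
E: W=13 ⇒ W
NN route H → G → V → B → X → E → W → H costs 69.
Optimal: H → V → G → B → W → X → E → H costs 57 (by enumerating all 360 distinct tours).
Excess = 69 − 57 = 12.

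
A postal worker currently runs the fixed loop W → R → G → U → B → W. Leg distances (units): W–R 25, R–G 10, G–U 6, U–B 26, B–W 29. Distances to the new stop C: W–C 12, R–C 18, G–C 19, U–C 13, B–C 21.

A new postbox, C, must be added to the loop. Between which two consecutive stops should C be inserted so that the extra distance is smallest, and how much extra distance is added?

+4 — insert C between B and W.

Insertion cost between consecutive stops i–j is d(i,C) + d(C,j) − d(i,j):
  between W and R: 12 + 18 − 25 = 5
  between R and G: 18 + 19 − 10 = 27
  between G and U: 19 + 13 − 6 = 26
  between U and B: 13 + 21 − 26 = 8
  between B and W: 21 + 12 − 29 = 4
Cheapest insertion is between B and W, adding 4.
New total = 96 + 4 = 100.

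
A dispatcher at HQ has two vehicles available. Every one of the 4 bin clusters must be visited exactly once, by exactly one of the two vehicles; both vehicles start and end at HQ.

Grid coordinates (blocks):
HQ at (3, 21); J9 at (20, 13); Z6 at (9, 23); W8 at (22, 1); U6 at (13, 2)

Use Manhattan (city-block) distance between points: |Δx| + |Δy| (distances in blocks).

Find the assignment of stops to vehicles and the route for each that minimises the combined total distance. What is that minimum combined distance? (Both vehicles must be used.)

There are 2^3 − 1 = 7 ways to divide the 4 stops into two non-empty groups. For each, the best each vehicle can do is its own shortest tour through its group:
  {J9} + {Z6, W8, U6}: 50 + 82 = 132
  {Z6} + {J9, W8, U6}: 16 + 78 = 94
  {J9, Z6} + {W8, U6}: 54 + 78 = 132
  {W8} + {J9, Z6, U6}: 78 + 76 = 154
  {J9, W8} + {Z6, U6}: 78 + 62 = 140
  {Z6, W8} + {J9, U6}: 82 + 72 = 154
  … (7 splits in total)
Best: vehicle 1 HQ → Z6 → HQ = 16; vehicle 2 HQ → J9 → W8 → U6 → HQ = 78; combined 94.

94 blocks — the smallest possible combined total.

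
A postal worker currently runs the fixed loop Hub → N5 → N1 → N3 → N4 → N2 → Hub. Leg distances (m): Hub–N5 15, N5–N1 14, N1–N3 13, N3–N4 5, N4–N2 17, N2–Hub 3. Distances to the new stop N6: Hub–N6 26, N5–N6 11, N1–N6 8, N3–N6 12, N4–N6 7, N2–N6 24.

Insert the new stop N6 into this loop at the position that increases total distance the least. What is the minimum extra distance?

+5 m — insert N6 between N5 and N1.

Insertion cost between consecutive stops i–j is d(i,N6) + d(N6,j) − d(i,j):
  between Hub and N5: 26 + 11 − 15 = 22
  between N5 and N1: 11 + 8 − 14 = 5
  between N1 and N3: 8 + 12 − 13 = 7
  between N3 and N4: 12 + 7 − 5 = 14
  between N4 and N2: 7 + 24 − 17 = 14
  between N2 and Hub: 24 + 26 − 3 = 47
Cheapest insertion is between N5 and N1, adding 5.
New total = 67 + 5 = 72.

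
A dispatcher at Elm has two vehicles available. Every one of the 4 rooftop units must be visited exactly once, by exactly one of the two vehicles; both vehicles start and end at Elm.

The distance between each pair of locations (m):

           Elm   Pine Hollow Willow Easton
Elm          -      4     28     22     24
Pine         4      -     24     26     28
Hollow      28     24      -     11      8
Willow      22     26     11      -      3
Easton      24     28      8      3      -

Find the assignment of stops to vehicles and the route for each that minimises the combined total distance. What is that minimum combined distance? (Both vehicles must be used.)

Try each way of splitting the stops between the two vehicles (each non-empty) and, for each split, find the best tour for each vehicle:
  {Pine} + {Hollow, Willow, Easton}: 8 + 61 = 69
  {Hollow} + {Pine, Willow, Easton}: 56 + 57 = 113
  {Pine, Hollow} + {Willow, Easton}: 56 + 49 = 105
  {Willow} + {Pine, Hollow, Easton}: 44 + 60 = 104
  {Pine, Willow} + {Hollow, Easton}: 52 + 60 = 112
  {Hollow, Willow} + {Pine, Easton}: 61 + 56 = 117
  … (7 splits in total)
Best: vehicle 1 Elm → Pine → Elm = 8; vehicle 2 Elm → Hollow → Easton → Willow → Elm = 61; combined 69.

69 m — the smallest possible combined total.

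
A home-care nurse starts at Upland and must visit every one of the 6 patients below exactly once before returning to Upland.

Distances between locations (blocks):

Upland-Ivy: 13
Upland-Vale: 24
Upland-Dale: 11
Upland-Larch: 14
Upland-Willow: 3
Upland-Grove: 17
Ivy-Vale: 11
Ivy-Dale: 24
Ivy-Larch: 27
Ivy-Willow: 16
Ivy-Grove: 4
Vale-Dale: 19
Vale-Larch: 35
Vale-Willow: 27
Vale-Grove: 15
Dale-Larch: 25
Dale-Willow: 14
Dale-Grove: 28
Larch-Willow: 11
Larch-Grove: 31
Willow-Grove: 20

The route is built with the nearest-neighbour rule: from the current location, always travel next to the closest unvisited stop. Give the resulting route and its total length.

From Upland: distances to unvisited — Willow=3, Dale=11, Ivy=13, Larch=14, Grove=17, Vale=24. Nearest is Willow (3).
From Willow: distances to unvisited — Larch=11, Dale=14, Ivy=16, Grove=20, Vale=27. Nearest is Larch (11).
From Larch: distances to unvisited — Dale=25, Ivy=27, Grove=31, Vale=35. Nearest is Dale (25).
From Dale: distances to unvisited — Vale=19, Ivy=24, Grove=28. Nearest is Vale (19).
From Vale: distances to unvisited — Ivy=11, Grove=15. Nearest is Ivy (11).
From Ivy: distances to unvisited — Grove=4. Nearest is Grove (4).
Return Grove→Upland: 17.
Total = 3 + 11 + 25 + 19 + 11 + 4 + 17 = 90.

90 blocks along Upland → Willow → Larch → Dale → Vale → Ivy → Grove → Upland.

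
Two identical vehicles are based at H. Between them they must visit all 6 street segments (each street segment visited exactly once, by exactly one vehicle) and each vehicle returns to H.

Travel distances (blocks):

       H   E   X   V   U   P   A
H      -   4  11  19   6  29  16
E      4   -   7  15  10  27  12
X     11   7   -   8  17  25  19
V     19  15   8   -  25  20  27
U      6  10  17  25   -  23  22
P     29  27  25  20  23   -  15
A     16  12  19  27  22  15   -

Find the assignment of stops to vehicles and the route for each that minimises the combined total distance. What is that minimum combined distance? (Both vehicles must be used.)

There are 2^5 − 1 = 31 ways to divide the 6 stops into two non-empty groups. For each, the best each vehicle can do is its own shortest tour through its group:
  {E} + {X, V, U, P, A}: 8 + 82 = 90
  {X} + {E, V, U, P, A}: 22 + 82 = 104
  {E, X} + {V, U, P, A}: 22 + 82 = 104
  {V} + {E, X, U, P, A}: 38 + 74 = 112
  {E, V} + {X, U, P, A}: 38 + 74 = 112
  {X, V} + {E, U, P, A}: 38 + 60 = 98
  … (31 splits in total)
  {U} + {E, X, V, P, A}: 12 + 70 = 82  ← best
Best: vehicle 1 H → U → H = 12; vehicle 2 H → E → X → V → P → A → H = 70; combined 82.

82 blocks — the smallest possible combined total.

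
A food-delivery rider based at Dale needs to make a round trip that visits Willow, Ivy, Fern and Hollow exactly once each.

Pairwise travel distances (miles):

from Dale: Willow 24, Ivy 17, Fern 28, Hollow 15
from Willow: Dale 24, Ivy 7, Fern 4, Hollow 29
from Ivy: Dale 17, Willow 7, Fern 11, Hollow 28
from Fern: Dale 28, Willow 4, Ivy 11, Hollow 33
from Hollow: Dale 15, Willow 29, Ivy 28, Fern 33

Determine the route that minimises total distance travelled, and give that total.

There are 12 distinct closed tours to check (reversals are equivalent).
Dale-Willow-Ivy-Fern-Hollow-Dale: 24+7+11+33+15 = 90
Dale-Willow-Ivy-Hollow-Fern-Dale: 24+7+28+33+28 = 120
Dale-Willow-Fern-Ivy-Hollow-Dale: 24+4+11+28+15 = 82
Dale-Willow-Fern-Hollow-Ivy-Dale: 24+4+33+28+17 = 106
Dale-Willow-Hollow-Ivy-Fern-Dale: 24+29+28+11+28 = 120
Dale-Willow-Hollow-Fern-Ivy-Dale: 24+29+33+11+17 = 114
Dale-Ivy-Willow-Fern-Hollow-Dale: 17+7+4+33+15 = 76
Dale-Ivy-Willow-Hollow-Fern-Dale: 17+7+29+33+28 = 114
Dale-Ivy-Fern-Willow-Hollow-Dale: 17+11+4+29+15 = 76
Dale-Ivy-Hollow-Willow-Fern-Dale: 17+28+29+4+28 = 106
Dale-Fern-Willow-Ivy-Hollow-Dale: 28+4+7+28+15 = 82
Dale-Fern-Ivy-Willow-Hollow-Dale: 28+11+7+29+15 = 90
The minimum is 76.
One optimal route: Dale → Ivy → Willow → Fern → Hollow → Dale (or its reverse).

76 miles — the shortest possible round trip.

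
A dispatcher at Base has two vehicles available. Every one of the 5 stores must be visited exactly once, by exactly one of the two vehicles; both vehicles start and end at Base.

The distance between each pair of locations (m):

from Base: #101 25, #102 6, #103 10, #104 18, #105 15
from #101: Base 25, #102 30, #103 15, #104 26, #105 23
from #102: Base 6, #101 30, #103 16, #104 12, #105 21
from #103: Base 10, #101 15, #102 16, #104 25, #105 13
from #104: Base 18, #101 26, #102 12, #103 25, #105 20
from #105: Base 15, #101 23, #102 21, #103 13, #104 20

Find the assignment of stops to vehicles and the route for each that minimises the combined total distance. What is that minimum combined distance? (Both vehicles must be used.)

There are 2^4 − 1 = 15 ways to divide the 5 stops into two non-empty groups. For each, the best each vehicle can do is its own shortest tour through its group:
  {#101} + {#102, #103, #104, #105}: 50 + 61 = 111
  {#102} + {#101, #103, #104, #105}: 12 + 86 = 98
  {#101, #102} + {#103, #104, #105}: 61 + 61 = 122
  {#103} + {#101, #102, #104, #105}: 20 + 82 = 102
  {#101, #103} + {#102, #104, #105}: 50 + 53 = 103
  {#102, #103} + {#101, #104, #105}: 32 + 82 = 114
  … (15 splits in total)
Best: vehicle 1 Base → #102 → Base = 12; vehicle 2 Base → #103 → #101 → #104 → #105 → Base = 86; combined 98.

Minimum combined distance: 98 m.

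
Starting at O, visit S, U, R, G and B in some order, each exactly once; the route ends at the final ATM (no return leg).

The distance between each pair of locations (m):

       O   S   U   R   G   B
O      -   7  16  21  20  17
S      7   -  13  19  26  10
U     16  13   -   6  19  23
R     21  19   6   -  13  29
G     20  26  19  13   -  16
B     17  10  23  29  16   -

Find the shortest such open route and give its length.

52 m — the minimum one-way total.

There are 5! = 120 possible orderings.
O → S → U → R → G → B: 7+13+6+13+16 = 55
O → S → U → R → B → G: 7+13+6+29+16 = 71
O → S → U → G → R → B: 7+13+19+13+29 = 81
O → S → U → G → B → R: 7+13+19+16+29 = 84
O → S → U → B → R → G: 7+13+23+29+13 = 85
O → S → U → B → G → R: 7+13+23+16+13 = 72
O → S → R → U → G → B: 7+19+6+19+16 = 67
O → S → R → U → B → G: 7+19+6+23+16 = 71
O → S → R → G → U → B: 7+19+13+19+23 = 81
O → S → R → G → B → U: 7+19+13+16+23 = 78
O → S → R → B → U → G: 7+19+29+23+19 = 97
O → S → R → B → G → U: 7+19+29+16+19 = 90
O → S → G → U → R → B: 7+26+19+6+29 = 87
O → S → G → U → B → R: 7+26+19+23+29 = 104
… (106 more)
O → S → B → G → R → U: 7+10+16+13+6 = 52  ← best
The minimum is 52.
One shortest path: O → S → B → G → R → U.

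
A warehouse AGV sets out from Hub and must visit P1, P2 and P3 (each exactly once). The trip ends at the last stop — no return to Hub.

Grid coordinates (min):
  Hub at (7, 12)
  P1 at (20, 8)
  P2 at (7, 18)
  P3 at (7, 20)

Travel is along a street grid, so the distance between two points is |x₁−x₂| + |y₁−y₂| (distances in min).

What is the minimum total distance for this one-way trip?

Shortest open route: 33 min.

There are 3! = 6 possible orderings.
Hub - P1 - P2 - P3: 17+23+2 = 42
Hub - P1 - P3 - P2: 17+25+2 = 44
Hub - P2 - P1 - P3: 6+23+25 = 54
Hub - P2 - P3 - P1: 6+2+25 = 33
Hub - P3 - P1 - P2: 8+25+23 = 56
Hub - P3 - P2 - P1: 8+2+23 = 33
The minimum is 33.
One shortest path: Hub → P2 → P3 → P1.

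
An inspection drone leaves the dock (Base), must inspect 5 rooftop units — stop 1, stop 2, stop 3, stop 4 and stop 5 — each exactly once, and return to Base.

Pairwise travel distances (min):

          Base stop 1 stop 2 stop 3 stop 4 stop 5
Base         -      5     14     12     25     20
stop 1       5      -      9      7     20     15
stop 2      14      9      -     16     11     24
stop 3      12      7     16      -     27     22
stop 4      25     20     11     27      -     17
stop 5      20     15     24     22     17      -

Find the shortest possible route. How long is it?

With 5 stops there are 5!/2 = 60 distinct round trips (a route and its reverse cost the same).
Base-stop 1-stop 2-stop 3-stop 4-stop 5-Base: 5+9+16+27+17+20 = 94
Base-stop 1-stop 2-stop 3-stop 5-stop 4-Base: 5+9+16+22+17+25 = 94
Base-stop 1-stop 2-stop 4-stop 3-stop 5-Base: 5+9+11+27+22+20 = 94
Base-stop 1-stop 2-stop 4-stop 5-stop 3-Base: 5+9+11+17+22+12 = 76
Base-stop 1-stop 2-stop 5-stop 3-stop 4-Base: 5+9+24+22+27+25 = 112
Base-stop 1-stop 2-stop 5-stop 4-stop 3-Base: 5+9+24+17+27+12 = 94
Base-stop 1-stop 3-stop 2-stop 4-stop 5-Base: 5+7+16+11+17+20 = 76
Base-stop 1-stop 3-stop 2-stop 5-stop 4-Base: 5+7+16+24+17+25 = 94
Base-stop 1-stop 3-stop 4-stop 2-stop 5-Base: 5+7+27+11+24+20 = 94
Base-stop 1-stop 3-stop 4-stop 5-stop 2-Base: 5+7+27+17+24+14 = 94
Base-stop 1-stop 3-stop 5-stop 2-stop 4-Base: 5+7+22+24+11+25 = 94
Base-stop 1-stop 3-stop 5-stop 4-stop 2-Base: 5+7+22+17+11+14 = 76
Base-stop 1-stop 4-stop 2-stop 3-stop 5-Base: 5+20+11+16+22+20 = 94
Base-stop 1-stop 4-stop 2-stop 5-stop 3-Base: 5+20+11+24+22+12 = 94
… (46 more)
The minimum is 76.
One optimal route: Base → stop 1 → stop 2 → stop 4 → stop 5 → stop 3 → Base (or its reverse).

Minimum total distance: 76 min.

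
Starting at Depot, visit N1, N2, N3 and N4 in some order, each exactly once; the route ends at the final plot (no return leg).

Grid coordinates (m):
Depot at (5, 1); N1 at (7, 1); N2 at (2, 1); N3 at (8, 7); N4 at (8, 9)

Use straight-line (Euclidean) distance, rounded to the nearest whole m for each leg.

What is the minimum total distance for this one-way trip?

Minimum one-way distance = 16 m.

There are 4! = 24 possible orderings.
Depot - N1 - N2 - N3 - N4: 2+5+8+2 = 17
Depot - N1 - N2 - N4 - N3: 2+5+10+2 = 19
Depot - N1 - N3 - N2 - N4: 2+6+8+10 = 26
Depot - N1 - N3 - N4 - N2: 2+6+2+10 = 20
Depot - N1 - N4 - N2 - N3: 2+8+10+8 = 28
Depot - N1 - N4 - N3 - N2: 2+8+2+8 = 20
Depot - N2 - N1 - N3 - N4: 3+5+6+2 = 16
Depot - N2 - N1 - N4 - N3: 3+5+8+2 = 18
Depot - N2 - N3 - N1 - N4: 3+8+6+8 = 25
Depot - N2 - N3 - N4 - N1: 3+8+2+8 = 21
Depot - N2 - N4 - N1 - N3: 3+10+8+6 = 27
Depot - N2 - N4 - N3 - N1: 3+10+2+6 = 21
Depot - N3 - N1 - N2 - N4: 7+6+5+10 = 28
Depot - N3 - N1 - N4 - N2: 7+6+8+10 = 31
… (10 more)
The minimum is 16.
One shortest path: Depot → N2 → N1 → N3 → N4.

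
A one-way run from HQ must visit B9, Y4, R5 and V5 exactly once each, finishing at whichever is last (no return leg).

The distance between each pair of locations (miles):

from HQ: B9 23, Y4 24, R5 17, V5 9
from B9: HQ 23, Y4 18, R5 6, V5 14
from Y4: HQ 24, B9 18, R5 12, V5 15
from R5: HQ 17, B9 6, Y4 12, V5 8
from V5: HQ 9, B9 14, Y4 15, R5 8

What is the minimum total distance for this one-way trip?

There are 4! = 24 possible orderings.
HQ→B9→Y4→R5→V5: 23+18+12+8 = 61
HQ→B9→Y4→V5→R5: 23+18+15+8 = 64
HQ→B9→R5→Y4→V5: 23+6+12+15 = 56
HQ→B9→R5→V5→Y4: 23+6+8+15 = 52
HQ→B9→V5→Y4→R5: 23+14+15+12 = 64
HQ→B9→V5→R5→Y4: 23+14+8+12 = 57
HQ→Y4→B9→R5→V5: 24+18+6+8 = 56
HQ→Y4→B9→V5→R5: 24+18+14+8 = 64
HQ→Y4→R5→B9→V5: 24+12+6+14 = 56
HQ→Y4→R5→V5→B9: 24+12+8+14 = 58
HQ→Y4→V5→B9→R5: 24+15+14+6 = 59
HQ→Y4→V5→R5→B9: 24+15+8+6 = 53
HQ→R5→B9→Y4→V5: 17+6+18+15 = 56
HQ→R5→B9→V5→Y4: 17+6+14+15 = 52
… (10 more)
HQ→V5→B9→R5→Y4: 9+14+6+12 = 41  ← best
The minimum is 41.
One shortest path: HQ → V5 → B9 → R5 → Y4.

Minimum one-way distance = 41 miles.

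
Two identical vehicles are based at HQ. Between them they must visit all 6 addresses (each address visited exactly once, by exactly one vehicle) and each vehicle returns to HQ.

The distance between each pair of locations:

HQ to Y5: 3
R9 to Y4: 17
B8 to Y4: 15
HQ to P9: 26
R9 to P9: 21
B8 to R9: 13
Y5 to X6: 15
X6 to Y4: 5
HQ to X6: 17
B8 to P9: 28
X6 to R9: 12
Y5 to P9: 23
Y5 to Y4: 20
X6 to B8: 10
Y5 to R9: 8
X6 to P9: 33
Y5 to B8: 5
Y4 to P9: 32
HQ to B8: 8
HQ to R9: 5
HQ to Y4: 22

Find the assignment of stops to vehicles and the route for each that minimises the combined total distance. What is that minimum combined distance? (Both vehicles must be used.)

Minimum combined distance: 87.

There are 2^5 − 1 = 31 ways to divide the 6 stops into two non-empty groups. For each, the best each vehicle can do is its own shortest tour through its group:
  {Y5} + {X6, B8, R9, Y4, P9}: 6 + 81 = 87
  {X6} + {Y5, B8, R9, Y4, P9}: 34 + 81 = 115
  {Y5, X6} + {B8, R9, Y4, P9}: 35 + 81 = 116
  {B8} + {Y5, X6, R9, Y4, P9}: 16 + 80 = 96
  {Y5, B8} + {X6, R9, Y4, P9}: 16 + 80 = 96
  {X6, B8} + {Y5, R9, Y4, P9}: 35 + 80 = 115
  … (31 splits in total)
Best: vehicle 1 HQ → Y5 → HQ = 6; vehicle 2 HQ → B8 → X6 → Y4 → P9 → R9 → HQ = 81; combined 87.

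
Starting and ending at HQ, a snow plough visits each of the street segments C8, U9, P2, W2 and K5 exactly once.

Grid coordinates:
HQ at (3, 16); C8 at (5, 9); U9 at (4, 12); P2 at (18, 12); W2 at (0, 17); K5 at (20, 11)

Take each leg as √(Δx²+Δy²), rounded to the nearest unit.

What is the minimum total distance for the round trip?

Shortest round trip = 45.

With 5 stops there are 5!/2 = 60 distinct round trips (a route and its reverse cost the same).
HQ-C8-U9-P2-W2-K5-HQ: 7+3+14+19+21+18 = 82
HQ-C8-U9-P2-K5-W2-HQ: 7+3+14+2+21+3 = 50
HQ-C8-U9-W2-P2-K5-HQ: 7+3+6+19+2+18 = 55
HQ-C8-U9-W2-K5-P2-HQ: 7+3+6+21+2+16 = 55
HQ-C8-U9-K5-P2-W2-HQ: 7+3+16+2+19+3 = 50
HQ-C8-U9-K5-W2-P2-HQ: 7+3+16+21+19+16 = 82
HQ-C8-P2-U9-W2-K5-HQ: 7+13+14+6+21+18 = 79
HQ-C8-P2-U9-K5-W2-HQ: 7+13+14+16+21+3 = 74
HQ-C8-P2-W2-U9-K5-HQ: 7+13+19+6+16+18 = 79
HQ-C8-P2-W2-K5-U9-HQ: 7+13+19+21+16+4 = 80
HQ-C8-P2-K5-U9-W2-HQ: 7+13+2+16+6+3 = 47
HQ-C8-P2-K5-W2-U9-HQ: 7+13+2+21+6+4 = 53
HQ-C8-W2-U9-P2-K5-HQ: 7+9+6+14+2+18 = 56
HQ-C8-W2-U9-K5-P2-HQ: 7+9+6+16+2+16 = 56
… (46 more)
HQ-P2-K5-C8-U9-W2-HQ: 16+2+15+3+6+3 = 45  ← best
The minimum is 45.
One optimal route: HQ → P2 → K5 → C8 → U9 → W2 → HQ (or its reverse).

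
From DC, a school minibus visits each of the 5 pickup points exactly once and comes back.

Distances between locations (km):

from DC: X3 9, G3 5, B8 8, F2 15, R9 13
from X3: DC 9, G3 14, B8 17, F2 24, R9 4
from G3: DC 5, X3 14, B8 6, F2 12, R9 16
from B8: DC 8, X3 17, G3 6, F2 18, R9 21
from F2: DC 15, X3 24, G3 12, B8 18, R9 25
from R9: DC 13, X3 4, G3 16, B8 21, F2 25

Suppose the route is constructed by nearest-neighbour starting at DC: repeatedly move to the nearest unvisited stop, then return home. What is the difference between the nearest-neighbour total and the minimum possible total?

DC: G3=5, B8=8, X3=9, R9=13, F2=15 ⇒ G3
G3: B8=6, F2=12, X3=14, R9=16 ⇒ B8
B8: X3=17, F2=18, R9=21 ⇒ X3
X3: R9=4, F2=24 ⇒ R9
R9: F2=25 ⇒ F2
NN route DC → G3 → B8 → X3 → R9 → F2 → DC costs 72.
Optimal: DC → X3 → R9 → F2 → G3 → B8 → DC costs 64 (by enumerating all 60 distinct tours).
Excess = 72 − 64 = 8.

Excess over optimum: 8 km.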